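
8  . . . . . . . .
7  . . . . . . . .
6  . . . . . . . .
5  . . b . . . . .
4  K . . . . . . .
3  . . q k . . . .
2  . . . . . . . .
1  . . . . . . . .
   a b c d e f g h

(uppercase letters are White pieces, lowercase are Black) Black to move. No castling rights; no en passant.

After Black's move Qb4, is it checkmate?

After Qb4: white king on a4; in check: yes, from the black queen on b4.
King squares — a3: attacked by Qb4; b3: attacked by Qb4; b4: attacked by Bc5; a5: attacked by Qb4; b5: attacked by Qb4.
White has no legal moves → checkmate.

yes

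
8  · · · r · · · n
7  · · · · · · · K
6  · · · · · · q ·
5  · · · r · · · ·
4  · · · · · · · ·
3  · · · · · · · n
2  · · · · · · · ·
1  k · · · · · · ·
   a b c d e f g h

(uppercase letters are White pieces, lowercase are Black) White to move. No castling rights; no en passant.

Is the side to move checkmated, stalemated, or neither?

checkmate

White to move; white king on h7.
In check: yes, from the black queen on g6.
King squares — g6: attacked by Nh8; h6: attacked by Qg6; g7: attacked by Qg6; g8: attacked by Qg6; h8: attacked by Rd8.
Legal moves for White: none.
In check with no legal moves → checkmate.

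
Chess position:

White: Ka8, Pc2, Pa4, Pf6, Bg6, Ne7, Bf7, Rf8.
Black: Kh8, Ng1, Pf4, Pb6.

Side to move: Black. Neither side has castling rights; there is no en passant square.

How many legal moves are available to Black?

0

Black to move; king on h8.
In check: yes, from the white rook on f8.
Legal moves: none.
Count: 0.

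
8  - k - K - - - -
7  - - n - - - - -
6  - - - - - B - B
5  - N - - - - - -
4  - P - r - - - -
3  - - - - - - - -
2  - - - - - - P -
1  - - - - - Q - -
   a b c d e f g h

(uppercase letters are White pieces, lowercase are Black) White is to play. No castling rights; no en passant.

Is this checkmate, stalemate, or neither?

neither

White to move; white king on d8.
In check: yes, from the black rook on d4.
King squares — c7: attacked by Kb8; d7: attacked by Rd4; e7: available; c8: attacked by Kb8; e8: attacked by Nc7.
Legal moves for White: Ke7, Bxd4, Nd6, Nxd4.
White is in check but has 4 legal moves → neither.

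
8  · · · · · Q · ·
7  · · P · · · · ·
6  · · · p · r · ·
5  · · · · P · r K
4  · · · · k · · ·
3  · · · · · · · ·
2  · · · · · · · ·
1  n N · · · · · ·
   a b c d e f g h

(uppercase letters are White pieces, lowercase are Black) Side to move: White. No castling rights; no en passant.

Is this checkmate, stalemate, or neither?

neither

White to move; white king on h5.
In check: yes, from the black rook on g5.
King squares — g4: attacked by Rg5; h4: available; g5: available; g6: attacked by Rg5; h6: attacked by Rf6.
Legal moves for White: Kxg5, Kh4.
White is in check but has 2 legal moves → neither.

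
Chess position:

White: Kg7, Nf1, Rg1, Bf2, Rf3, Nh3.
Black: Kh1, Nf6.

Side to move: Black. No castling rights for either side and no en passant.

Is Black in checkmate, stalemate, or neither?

checkmate

Black to move; black king on h1.
In check: yes, from the white rook on g1.
King squares — g1: attacked by Bf2; g2: attacked by Rg1; h2: attacked by Nf1.
Legal moves for Black: none.
In check with no legal moves → checkmate.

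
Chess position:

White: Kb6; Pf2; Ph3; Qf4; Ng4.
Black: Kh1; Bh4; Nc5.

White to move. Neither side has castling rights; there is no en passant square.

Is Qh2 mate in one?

yes

After Qh2: black king on h1; in check: yes, from the white queen on h2.
King squares — g1: attacked by Qh2; g2: attacked by Qh2; h2: attacked by Ng4.
Black has no legal moves → checkmate.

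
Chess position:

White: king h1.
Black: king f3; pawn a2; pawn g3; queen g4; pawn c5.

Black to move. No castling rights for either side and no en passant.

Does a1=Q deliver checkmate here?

After a1=Q: white king on h1; in check: yes, from the black queen on a1.
King squares — g1: attacked by Qa1; g2: attacked by Kf3; h2: attacked by Pg3.
White has no legal moves → checkmate.

yes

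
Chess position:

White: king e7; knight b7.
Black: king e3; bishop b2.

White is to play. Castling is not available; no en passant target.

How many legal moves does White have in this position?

11

White to move; king on e7.
In check: no.
Legal moves: Kf8, Ke8, Kd8, Kf7, Kd7, Ke6, Kd6, Nd8, Nd6, Nc5, Na5.
Count: 11.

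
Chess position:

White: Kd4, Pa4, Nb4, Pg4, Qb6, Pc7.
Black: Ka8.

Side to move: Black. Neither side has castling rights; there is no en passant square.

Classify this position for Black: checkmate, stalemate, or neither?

Black to move; black king on a8.
In check: no.
King squares — a7: attacked by Qb6; b7: attacked by Qb6; b8: attacked by Qb6.
Legal moves for Black: none.
Not in check and no legal moves → stalemate.

stalemate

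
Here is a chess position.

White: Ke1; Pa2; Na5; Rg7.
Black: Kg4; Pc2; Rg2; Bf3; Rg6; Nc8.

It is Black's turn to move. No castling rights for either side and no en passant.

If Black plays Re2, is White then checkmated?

no

After Re2: white king on e1; in check: yes, from the black rook on e2.
White has 1 legal reply: Kf1.
In check but a legal move exists → not checkmate.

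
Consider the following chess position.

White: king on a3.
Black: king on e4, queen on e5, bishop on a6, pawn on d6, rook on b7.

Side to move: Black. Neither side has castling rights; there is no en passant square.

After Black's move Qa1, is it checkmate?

After Qa1: white king on a3; in check: yes, from the black queen on a1.
King squares — a2: attacked by Qa1; b2: attacked by Qa1; b3: attacked by Rb7; a4: attacked by Qa1; b4: attacked by Rb7.
White has no legal moves → checkmate.

yes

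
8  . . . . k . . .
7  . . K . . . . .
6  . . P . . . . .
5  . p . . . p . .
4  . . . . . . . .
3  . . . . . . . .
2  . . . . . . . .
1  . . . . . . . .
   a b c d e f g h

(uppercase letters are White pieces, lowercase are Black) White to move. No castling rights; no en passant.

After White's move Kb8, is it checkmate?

After Kb8: black king on e8; in check: no.
Black is not in check, so this cannot be checkmate.

no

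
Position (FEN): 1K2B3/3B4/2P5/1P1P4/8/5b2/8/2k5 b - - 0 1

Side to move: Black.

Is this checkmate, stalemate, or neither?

neither

Black to move; black king on c1.
In check: no.
Legal moves for Black: Bh5, Bxd5, Bg4, Be4, Bg2, Be2, Bh1, Bd1, Kd2, Kc2, Kb2, Kd1, Kb1.
Black has 13 legal moves and is not in check → neither.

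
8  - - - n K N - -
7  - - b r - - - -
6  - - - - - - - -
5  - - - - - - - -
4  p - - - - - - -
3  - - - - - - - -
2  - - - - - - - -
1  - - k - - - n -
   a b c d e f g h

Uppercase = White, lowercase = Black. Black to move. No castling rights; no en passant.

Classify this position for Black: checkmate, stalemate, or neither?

Black to move; black king on c1.
In check: no.
Legal moves for Black include: Nf7, Nb7, Ne6, Nc6, Rh7, Rg7, Rf7, Re7+, Rd6, Rd5, Rd4, Rd3, Rd2, Rd1, Bb8, Bd6, Bb6, Be5, ... (list truncated; more exist).
Black has legal moves and is not in check → neither.

neither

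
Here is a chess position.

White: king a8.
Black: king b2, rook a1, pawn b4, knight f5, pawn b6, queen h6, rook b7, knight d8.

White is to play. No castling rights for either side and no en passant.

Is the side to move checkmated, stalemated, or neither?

checkmate

White to move; white king on a8.
In check: yes, from the black rook on a1.
King squares — a7: attacked by Ra1; b7: attacked by Nd8; b8: attacked by Rb7.
Legal moves for White: none.
In check with no legal moves → checkmate.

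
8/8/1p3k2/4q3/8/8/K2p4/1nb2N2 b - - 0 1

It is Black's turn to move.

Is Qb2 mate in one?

yes

After Qb2: white king on a2; in check: yes, from the black queen on b2.
King squares — a1: attacked by Qb2; b1: attacked by Qb2; b2: attacked by Bc1; a3: attacked by Nb1; b3: attacked by Qb2.
White has no legal moves → checkmate.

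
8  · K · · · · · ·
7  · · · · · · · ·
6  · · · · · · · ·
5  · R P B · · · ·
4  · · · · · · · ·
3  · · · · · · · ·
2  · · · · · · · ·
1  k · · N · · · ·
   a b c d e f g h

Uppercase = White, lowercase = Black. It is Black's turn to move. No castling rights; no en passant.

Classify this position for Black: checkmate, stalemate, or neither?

Black to move; black king on a1.
In check: no.
King squares — b1: attacked by Rb5; a2: attacked by Bd5; b2: attacked by Nd1.
Legal moves for Black: none.
Not in check and no legal moves → stalemate.

stalemate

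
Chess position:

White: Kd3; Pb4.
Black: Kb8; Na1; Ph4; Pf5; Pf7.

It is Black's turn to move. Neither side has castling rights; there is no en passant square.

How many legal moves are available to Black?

10

Black to move; king on b8.
In check: no.
Legal moves: Kc8, Ka8, Kc7, Kb7, Ka7, Nb3, Nc2, f6, f4, h3.
Count: 10.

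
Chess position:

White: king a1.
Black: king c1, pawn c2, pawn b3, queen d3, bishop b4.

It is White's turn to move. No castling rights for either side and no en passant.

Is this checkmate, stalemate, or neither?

White to move; white king on a1.
In check: no.
King squares — b1: attacked by Kc1; a2: attacked by Pb3; b2: attacked by Kc1.
Legal moves for White: none.
Not in check and no legal moves → stalemate.

stalemate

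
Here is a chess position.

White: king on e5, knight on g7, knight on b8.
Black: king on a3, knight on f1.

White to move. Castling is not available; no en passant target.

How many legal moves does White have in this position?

White to move; king on e5.
In check: no.
Legal moves: Nd7, Nc6, Na6, Ne8, Ne6, Nh5, Nf5, Kf6, Ke6, Kd6, Kf5, Kd5, Kf4, Ke4, Kd4.
Count: 15.

15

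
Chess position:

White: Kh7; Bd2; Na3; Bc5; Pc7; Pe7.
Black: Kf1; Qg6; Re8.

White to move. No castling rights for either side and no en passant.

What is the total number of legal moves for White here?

1

White to move; king on h7.
In check: yes, from the black queen on g6.
Legal moves: Kxg6.
Count: 1.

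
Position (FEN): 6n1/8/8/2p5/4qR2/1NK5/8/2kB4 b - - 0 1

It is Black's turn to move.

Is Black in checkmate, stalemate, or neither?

neither

Black to move; black king on c1.
In check: yes, from the white knight on b3.
King squares — b1: available; d1: available; b2: attacked by Kc3; c2: attacked by Bd1; d2: attacked by Nb3.
Legal moves for Black: Kxd1, Kb1.
Black is in check but has 2 legal moves → neither.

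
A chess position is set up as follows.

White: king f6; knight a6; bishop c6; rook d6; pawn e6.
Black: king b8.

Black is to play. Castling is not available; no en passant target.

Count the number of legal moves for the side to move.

2

Black to move; king on b8.
In check: yes, from the white knight on a6.
Legal moves: Kc8, Ka7.
Count: 2.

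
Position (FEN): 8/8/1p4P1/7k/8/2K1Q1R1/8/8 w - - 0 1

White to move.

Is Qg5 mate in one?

yes

After Qg5: black king on h5; in check: yes, from the white queen on g5.
King squares — g4: attacked by Rg3; h4: attacked by Qg5; g5: attacked by Rg3; g6: attacked by Qg5; h6: attacked by Qg5.
Black has no legal moves → checkmate.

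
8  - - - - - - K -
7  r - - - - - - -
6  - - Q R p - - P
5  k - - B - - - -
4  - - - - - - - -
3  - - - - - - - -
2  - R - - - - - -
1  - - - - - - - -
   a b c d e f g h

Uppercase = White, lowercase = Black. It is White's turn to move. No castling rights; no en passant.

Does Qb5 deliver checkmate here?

After Qb5: black king on a5; in check: yes, from the white queen on b5.
King squares — a4: attacked by Qb5; b4: attacked by Rb2; b5: attacked by Rb2; a6: attacked by Qb5; b6: attacked by Qb5.
Black has no legal moves → checkmate.

yes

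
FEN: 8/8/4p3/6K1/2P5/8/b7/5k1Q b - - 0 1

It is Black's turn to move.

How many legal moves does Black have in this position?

2

Black to move; king on f1.
In check: yes, from the white queen on h1.
Legal moves: Kf2, Ke2.
Count: 2.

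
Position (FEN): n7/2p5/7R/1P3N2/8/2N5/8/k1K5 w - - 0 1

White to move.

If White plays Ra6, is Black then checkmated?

After Ra6: black king on a1; in check: yes, from the white rook on a6.
King squares — b1: attacked by Kc1; a2: attacked by Nc3; b2: attacked by Kc1.
Black has no legal moves → checkmate.

yes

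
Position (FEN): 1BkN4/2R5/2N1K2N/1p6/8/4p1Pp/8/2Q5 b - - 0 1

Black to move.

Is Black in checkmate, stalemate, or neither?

checkmate

Black to move; black king on c8.
In check: yes, from the white rook on c7.
King squares — b7: attacked by Rc7; c7: attacked by Bb8; d7: attacked by Ke6; b8: attacked by Nc6; d8: attacked by Nc6.
Legal moves for Black: none.
In check with no legal moves → checkmate.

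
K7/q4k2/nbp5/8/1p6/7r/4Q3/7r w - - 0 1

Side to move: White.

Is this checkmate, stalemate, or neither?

checkmate

White to move; white king on a8.
In check: yes, from the black queen on a7.
King squares — a7: attacked by Bb6; b7: attacked by Qa7; b8: attacked by Na6.
Legal moves for White: none.
In check with no legal moves → checkmate.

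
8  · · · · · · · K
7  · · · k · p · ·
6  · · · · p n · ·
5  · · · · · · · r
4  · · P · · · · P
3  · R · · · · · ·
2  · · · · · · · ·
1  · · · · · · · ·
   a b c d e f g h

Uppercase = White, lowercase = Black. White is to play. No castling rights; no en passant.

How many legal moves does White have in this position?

White to move; king on h8.
In check: yes, from the black rook on h5.
Legal moves: Kg7.
Count: 1.

1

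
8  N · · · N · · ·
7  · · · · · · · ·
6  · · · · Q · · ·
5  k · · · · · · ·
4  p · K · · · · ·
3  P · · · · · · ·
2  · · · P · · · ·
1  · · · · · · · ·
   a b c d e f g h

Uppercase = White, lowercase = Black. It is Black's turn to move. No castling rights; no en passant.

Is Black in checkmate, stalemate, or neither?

Black to move; black king on a5.
In check: no.
King squares — a4: own pawn; b4: attacked by Pa3; b5: attacked by Kc4; a6: attacked by Qe6; b6: attacked by Qe6.
Legal moves for Black: none.
Not in check and no legal moves → stalemate.

stalemate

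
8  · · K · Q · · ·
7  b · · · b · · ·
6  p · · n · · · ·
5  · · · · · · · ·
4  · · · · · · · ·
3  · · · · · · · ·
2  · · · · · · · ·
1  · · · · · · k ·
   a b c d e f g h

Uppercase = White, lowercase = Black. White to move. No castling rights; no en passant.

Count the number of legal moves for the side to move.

2

White to move; king on c8.
In check: yes, from the black knight on d6.
Legal moves: Kd7, Kc7.
Count: 2.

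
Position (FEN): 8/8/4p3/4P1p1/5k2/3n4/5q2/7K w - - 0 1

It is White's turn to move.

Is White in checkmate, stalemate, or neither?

stalemate

White to move; white king on h1.
In check: no.
King squares — g1: attacked by Qf2; g2: attacked by Qf2; h2: attacked by Qf2.
Legal moves for White: none.
Not in check and no legal moves → stalemate.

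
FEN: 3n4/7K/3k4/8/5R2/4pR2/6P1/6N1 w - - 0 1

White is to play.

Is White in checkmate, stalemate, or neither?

neither

White to move; white king on h7.
In check: no.
Legal moves for White include: Kh8, Kg8, Kg7, Kh6, Kg6, Rf8, Rf7, Rf6+, Rf5, Rh4, Rg4, Re4, Rd4+, Rc4, Rb4, Ra4, Rh3, Rg3, ... (list truncated; more exist).
White has legal moves and is not in check → neither.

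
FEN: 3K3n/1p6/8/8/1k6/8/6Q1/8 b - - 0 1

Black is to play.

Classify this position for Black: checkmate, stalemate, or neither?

neither

Black to move; black king on b4.
In check: no.
Legal moves for Black: Nf7+, Ng6, Kc5, Kb5, Ka5, Kc4, Ka4, Kc3, Kb3, Ka3, b6, b5.
Black has 12 legal moves and is not in check → neither.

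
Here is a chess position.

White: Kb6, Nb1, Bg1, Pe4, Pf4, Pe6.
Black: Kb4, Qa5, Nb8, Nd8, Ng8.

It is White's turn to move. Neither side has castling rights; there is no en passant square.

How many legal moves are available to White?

White to move; king on b6.
In check: yes, from the black queen on a5.
Legal moves: none.
Count: 0.

0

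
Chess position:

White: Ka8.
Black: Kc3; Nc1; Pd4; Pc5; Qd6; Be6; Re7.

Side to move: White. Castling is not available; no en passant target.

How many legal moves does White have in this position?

White to move; king on a8.
In check: no.
Legal moves: none.
Count: 0.

0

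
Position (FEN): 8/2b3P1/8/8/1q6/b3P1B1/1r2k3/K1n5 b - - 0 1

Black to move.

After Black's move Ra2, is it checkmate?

yes

After Ra2: white king on a1; in check: yes, from the black rook on a2.
King squares — b1: attacked by Qb4; a2: attacked by Nc1; b2: attacked by Ra2.
White has no legal moves → checkmate.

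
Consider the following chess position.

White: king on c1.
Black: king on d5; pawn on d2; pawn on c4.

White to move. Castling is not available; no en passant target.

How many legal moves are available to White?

White to move; king on c1.
In check: yes, from the black pawn on d2.
Legal moves: Kxd2, Kc2, Kb2, Kd1, Kb1.
Count: 5.

5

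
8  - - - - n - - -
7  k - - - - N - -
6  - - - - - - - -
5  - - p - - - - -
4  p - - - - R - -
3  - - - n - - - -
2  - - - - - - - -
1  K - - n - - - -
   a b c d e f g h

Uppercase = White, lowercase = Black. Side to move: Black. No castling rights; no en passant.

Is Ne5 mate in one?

no

After Ne5: white king on a1; in check: no.
White is not in check, so this cannot be checkmate.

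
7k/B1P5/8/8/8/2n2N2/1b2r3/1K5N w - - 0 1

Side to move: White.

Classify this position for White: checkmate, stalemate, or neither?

checkmate

White to move; white king on b1.
In check: yes, from the black knight on c3.
King squares — a1: attacked by Bb2; c1: attacked by Bb2; a2: attacked by Nc3; b2: attacked by Re2; c2: attacked by Re2.
Legal moves for White: none.
In check with no legal moves → checkmate.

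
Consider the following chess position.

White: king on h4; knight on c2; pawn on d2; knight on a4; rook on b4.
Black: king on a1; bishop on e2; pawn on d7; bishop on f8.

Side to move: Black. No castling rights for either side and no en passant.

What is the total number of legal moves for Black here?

Black to move; king on a1.
In check: yes, from the white knight on c2.
Legal moves: Ka2.
Count: 1.

1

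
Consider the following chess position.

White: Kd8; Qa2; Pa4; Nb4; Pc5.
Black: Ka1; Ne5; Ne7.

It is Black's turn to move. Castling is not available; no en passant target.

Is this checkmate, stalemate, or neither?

Black to move; black king on a1.
In check: yes, from the white queen on a2.
King squares — b1: attacked by Qa2; a2: attacked by Nb4; b2: attacked by Qa2.
Legal moves for Black: none.
In check with no legal moves → checkmate.

checkmate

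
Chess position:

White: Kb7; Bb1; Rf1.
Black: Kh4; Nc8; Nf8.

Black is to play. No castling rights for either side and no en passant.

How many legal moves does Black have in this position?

13

Black to move; king on h4.
In check: no.
Legal moves: Nh7, Nd7, Ng6, Ne6, Ne7, Na7, Nd6+, Nb6, Kh5, Kg5, Kg4, Kh3, Kg3.
Count: 13.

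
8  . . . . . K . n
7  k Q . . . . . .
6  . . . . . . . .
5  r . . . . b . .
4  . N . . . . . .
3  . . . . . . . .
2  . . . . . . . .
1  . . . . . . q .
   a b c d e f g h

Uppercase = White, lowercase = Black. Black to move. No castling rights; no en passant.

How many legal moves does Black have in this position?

1

Black to move; king on a7.
In check: yes, from the white queen on b7.
Legal moves: Kxb7.
Count: 1.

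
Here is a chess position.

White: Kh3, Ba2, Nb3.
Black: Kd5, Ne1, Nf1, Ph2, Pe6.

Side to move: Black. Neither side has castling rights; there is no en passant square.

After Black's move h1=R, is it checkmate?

After h1=R: white king on h3; in check: yes, from the black rook on h1.
White has 1 legal reply: Kg4.
In check but a legal move exists → not checkmate.

no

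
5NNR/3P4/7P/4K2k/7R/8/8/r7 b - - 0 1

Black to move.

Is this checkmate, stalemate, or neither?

Black to move; black king on h5.
In check: yes, from the white rook on h4.
Legal moves for Black: Kg5, Kxh4.
Black is in check but has 2 legal moves → neither.

neither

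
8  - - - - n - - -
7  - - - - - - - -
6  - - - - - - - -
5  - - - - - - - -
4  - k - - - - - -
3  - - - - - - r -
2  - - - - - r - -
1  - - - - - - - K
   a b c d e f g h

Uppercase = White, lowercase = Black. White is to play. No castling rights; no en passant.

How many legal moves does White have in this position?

White to move; king on h1.
In check: no.
Legal moves: none.
Count: 0.

0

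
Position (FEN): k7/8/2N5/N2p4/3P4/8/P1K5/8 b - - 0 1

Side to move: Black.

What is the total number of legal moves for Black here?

Black to move; king on a8.
In check: no.
Legal moves: none.
Count: 0.

0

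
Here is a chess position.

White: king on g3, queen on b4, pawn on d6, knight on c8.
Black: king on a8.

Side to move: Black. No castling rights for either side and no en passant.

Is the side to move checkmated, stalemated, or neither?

Black to move; black king on a8.
In check: no.
King squares — a7: attacked by Nc8; b7: attacked by Qb4; b8: attacked by Qb4.
Legal moves for Black: none.
Not in check and no legal moves → stalemate.

stalemate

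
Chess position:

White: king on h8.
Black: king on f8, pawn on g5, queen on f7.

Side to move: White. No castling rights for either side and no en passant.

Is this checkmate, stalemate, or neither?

stalemate

White to move; white king on h8.
In check: no.
King squares — g7: attacked by Qf7; h7: attacked by Qf7; g8: attacked by Qf7.
Legal moves for White: none.
Not in check and no legal moves → stalemate.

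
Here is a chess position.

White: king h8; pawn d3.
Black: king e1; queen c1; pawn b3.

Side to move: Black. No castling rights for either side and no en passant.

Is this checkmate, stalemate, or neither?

Black to move; black king on e1.
In check: no.
Legal moves for Black include: Kf2, Ke2, Kd2, Kf1, Kd1, Qc8+, Qc7, Qh6+, Qc6, Qg5, Qc5, Qf4, Qc4, Qe3, Qc3+, Qa3, Qd2, Qc2, ... (list truncated; more exist).
Black has legal moves and is not in check → neither.

neither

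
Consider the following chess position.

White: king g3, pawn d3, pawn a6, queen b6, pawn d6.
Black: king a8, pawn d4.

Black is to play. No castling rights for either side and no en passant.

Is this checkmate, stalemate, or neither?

Black to move; black king on a8.
In check: no.
King squares — a7: attacked by Qb6; b7: attacked by Pa6; b8: attacked by Qb6.
Legal moves for Black: none.
Not in check and no legal moves → stalemate.

stalemate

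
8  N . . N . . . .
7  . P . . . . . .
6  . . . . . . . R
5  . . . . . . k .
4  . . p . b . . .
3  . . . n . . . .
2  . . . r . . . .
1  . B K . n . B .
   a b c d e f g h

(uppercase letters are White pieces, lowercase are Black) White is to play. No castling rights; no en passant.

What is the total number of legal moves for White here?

White to move; king on c1.
In check: yes, from the black knight on d3.
Legal moves: Kxd2, Bxd3.
Count: 2.

2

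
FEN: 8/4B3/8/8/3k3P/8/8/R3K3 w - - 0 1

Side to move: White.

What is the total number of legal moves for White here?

24

White to move; king on e1.
In check: no.
Legal moves: Bf8, Bd8, Bf6+, Bd6, Bg5, Bc5+, Bb4, Ba3, Kf2, Ke2, Kd2, Kf1, Kd1, Ra8, Ra7, Ra6, Ra5, Ra4+, Ra3, Ra2, Rd1+, Rc1, Rb1, h5.
Count: 24.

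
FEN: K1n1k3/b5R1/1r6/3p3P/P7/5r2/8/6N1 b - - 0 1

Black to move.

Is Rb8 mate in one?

After Rb8: white king on a8; in check: yes, from the black rook on b8.
King squares — a7: attacked by Nc8; b7: attacked by Rb8; b8: attacked by Ba7.
White has no legal moves → checkmate.

yes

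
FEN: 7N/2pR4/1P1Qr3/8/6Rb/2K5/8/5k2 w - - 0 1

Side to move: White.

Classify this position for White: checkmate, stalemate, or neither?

White to move; white king on c3.
In check: no.
Legal moves for White include: Nf7, Ng6, Rd8, Rh7, Rdg7, Rf7+, Re7, Rxc7, Qf8+, Qe7, Qxc7, Qxe6, Qc6, Qe5, Qd5, Qc5, Qf4+, Qd4, ... (list truncated; more exist).
White has legal moves and is not in check → neither.

neither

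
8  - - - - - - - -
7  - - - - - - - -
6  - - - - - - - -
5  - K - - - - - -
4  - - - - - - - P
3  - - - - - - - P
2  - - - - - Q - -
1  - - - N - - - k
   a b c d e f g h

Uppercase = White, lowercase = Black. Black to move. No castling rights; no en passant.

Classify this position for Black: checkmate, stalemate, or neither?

stalemate

Black to move; black king on h1.
In check: no.
King squares — g1: attacked by Qf2; g2: attacked by Qf2; h2: attacked by Qf2.
Legal moves for Black: none.
Not in check and no legal moves → stalemate.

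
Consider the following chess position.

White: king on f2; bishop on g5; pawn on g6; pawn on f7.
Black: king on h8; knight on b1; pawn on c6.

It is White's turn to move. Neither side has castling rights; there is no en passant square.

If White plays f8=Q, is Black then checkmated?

yes

After f8=Q: black king on h8; in check: yes, from the white queen on f8.
King squares — g7: attacked by Qf8; h7: attacked by Pg6; g8: attacked by Qf8.
Black has no legal moves → checkmate.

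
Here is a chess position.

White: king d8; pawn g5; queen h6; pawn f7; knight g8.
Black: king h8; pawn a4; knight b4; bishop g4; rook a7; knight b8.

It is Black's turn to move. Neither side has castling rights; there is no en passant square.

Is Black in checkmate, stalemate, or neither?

Black to move; black king on h8.
In check: yes, from the white queen on h6.
King squares — g7: attacked by Qh6; h7: attacked by Qh6; g8: attacked by Pf7.
Legal moves for Black: none.
In check with no legal moves → checkmate.

checkmate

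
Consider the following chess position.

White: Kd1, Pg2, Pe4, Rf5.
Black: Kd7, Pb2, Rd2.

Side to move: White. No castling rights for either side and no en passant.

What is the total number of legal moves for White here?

2

White to move; king on d1.
In check: yes, from the black rook on d2.
Legal moves: Kxd2, Ke1.
Count: 2.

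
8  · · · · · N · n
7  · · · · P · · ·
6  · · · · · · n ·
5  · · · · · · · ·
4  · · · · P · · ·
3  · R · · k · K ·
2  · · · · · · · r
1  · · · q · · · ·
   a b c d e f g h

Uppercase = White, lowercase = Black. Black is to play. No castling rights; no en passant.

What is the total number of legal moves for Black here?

Black to move; king on e3.
In check: yes, from the white rook on b3.
Legal moves: Kxe4, Kd4, Ke2, Kd2, Qd3, Qxb3.
Count: 6.

6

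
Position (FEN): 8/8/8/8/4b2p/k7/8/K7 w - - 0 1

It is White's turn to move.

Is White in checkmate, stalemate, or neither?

White to move; white king on a1.
In check: no.
King squares — b1: attacked by Be4; a2: attacked by Ka3; b2: attacked by Ka3.
Legal moves for White: none.
Not in check and no legal moves → stalemate.

stalemate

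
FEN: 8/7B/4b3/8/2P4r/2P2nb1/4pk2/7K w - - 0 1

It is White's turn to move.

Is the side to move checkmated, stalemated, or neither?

White to move; white king on h1.
In check: yes, from the black rook on h4.
King squares — g1: attacked by Kf2; g2: attacked by Kf2; h2: attacked by Nf3.
Legal moves for White: none.
In check with no legal moves → checkmate.

checkmate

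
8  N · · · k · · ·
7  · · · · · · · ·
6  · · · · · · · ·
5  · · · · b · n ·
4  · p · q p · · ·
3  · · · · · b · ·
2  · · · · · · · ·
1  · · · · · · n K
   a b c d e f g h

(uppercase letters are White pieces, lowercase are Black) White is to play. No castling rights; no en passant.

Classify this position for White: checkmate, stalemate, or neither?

checkmate

White to move; white king on h1.
In check: yes, from the black bishop on f3.
King squares — g1: attacked by Qd4; g2: attacked by Bf3; h2: attacked by Be5.
Legal moves for White: none.
In check with no legal moves → checkmate.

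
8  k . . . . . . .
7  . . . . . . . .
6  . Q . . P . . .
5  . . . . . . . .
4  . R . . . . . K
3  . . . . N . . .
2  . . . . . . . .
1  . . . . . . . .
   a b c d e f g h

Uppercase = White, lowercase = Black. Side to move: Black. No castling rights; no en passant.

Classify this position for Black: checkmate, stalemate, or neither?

stalemate

Black to move; black king on a8.
In check: no.
King squares — a7: attacked by Qb6; b7: attacked by Qb6; b8: attacked by Qb6.
Legal moves for Black: none.
Not in check and no legal moves → stalemate.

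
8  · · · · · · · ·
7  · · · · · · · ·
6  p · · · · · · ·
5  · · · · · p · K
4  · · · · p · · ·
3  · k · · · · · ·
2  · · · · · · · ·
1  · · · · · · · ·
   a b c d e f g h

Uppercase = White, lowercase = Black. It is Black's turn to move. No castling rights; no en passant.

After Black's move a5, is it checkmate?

no

After a5: white king on h5; in check: no.
White is not in check, so this cannot be checkmate.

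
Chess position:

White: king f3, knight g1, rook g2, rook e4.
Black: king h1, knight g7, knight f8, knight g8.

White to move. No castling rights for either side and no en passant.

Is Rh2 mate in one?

After Rh2: black king on h1; in check: yes, from the white rook on h2.
Black has 2 legal replies: Kxh2, Kxg1.
In check but a legal move exists → not checkmate.

no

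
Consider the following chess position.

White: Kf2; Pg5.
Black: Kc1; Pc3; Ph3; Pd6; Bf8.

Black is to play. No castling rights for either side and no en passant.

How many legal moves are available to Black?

Black to move; king on c1.
In check: no.
Legal moves: Bg7, Be7, Bh6, Kd2, Kc2, Kb2, Kd1, Kb1, d5, h2, c2.
Count: 11.

11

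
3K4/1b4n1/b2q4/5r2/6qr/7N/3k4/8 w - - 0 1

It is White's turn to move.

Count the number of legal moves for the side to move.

White to move; king on d8.
In check: yes, from the black queen on d6.
Legal moves: none.
Count: 0.

0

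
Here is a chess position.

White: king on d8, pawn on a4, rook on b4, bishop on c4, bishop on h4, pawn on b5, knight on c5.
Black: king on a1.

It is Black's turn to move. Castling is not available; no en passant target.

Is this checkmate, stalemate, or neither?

stalemate

Black to move; black king on a1.
In check: no.
King squares — b1: attacked by Rb4; a2: attacked by Bc4; b2: attacked by Rb4.
Legal moves for Black: none.
Not in check and no legal moves → stalemate.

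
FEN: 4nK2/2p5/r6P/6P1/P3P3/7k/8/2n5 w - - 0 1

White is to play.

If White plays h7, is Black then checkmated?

After h7: black king on h3; in check: no.
Black is not in check, so this cannot be checkmate.

no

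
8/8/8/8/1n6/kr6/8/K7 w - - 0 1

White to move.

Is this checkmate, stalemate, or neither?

stalemate

White to move; white king on a1.
In check: no.
King squares — b1: attacked by Rb3; a2: attacked by Ka3; b2: attacked by Ka3.
Legal moves for White: none.
Not in check and no legal moves → stalemate.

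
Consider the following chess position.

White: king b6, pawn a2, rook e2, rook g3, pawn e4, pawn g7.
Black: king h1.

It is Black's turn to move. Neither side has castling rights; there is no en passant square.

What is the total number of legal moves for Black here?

Black to move; king on h1.
In check: no.
Legal moves: none.
Count: 0.

0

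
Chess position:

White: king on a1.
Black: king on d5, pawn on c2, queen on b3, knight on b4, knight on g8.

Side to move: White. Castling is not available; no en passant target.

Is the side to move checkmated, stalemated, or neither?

stalemate

White to move; white king on a1.
In check: no.
King squares — b1: attacked by Pc2; a2: attacked by Qb3; b2: attacked by Qb3.
Legal moves for White: none.
Not in check and no legal moves → stalemate.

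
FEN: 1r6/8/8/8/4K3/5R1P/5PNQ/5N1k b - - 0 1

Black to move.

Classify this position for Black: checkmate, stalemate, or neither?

checkmate

Black to move; black king on h1.
In check: yes, from the white queen on h2.
King squares — g1: attacked by Qh2; g2: attacked by Qh2; h2: attacked by Nf1.
Legal moves for Black: none.
In check with no legal moves → checkmate.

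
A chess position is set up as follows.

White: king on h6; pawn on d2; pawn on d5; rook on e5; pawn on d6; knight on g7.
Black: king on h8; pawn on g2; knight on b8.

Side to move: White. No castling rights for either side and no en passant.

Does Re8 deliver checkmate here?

After Re8: black king on h8; in check: yes, from the white rook on e8.
King squares — g7: attacked by Kh6; h7: attacked by Kh6; g8: attacked by Re8.
Black has no legal moves → checkmate.

yes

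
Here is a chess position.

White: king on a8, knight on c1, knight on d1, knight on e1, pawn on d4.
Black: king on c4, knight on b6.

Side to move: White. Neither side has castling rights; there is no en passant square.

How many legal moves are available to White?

White to move; king on a8.
In check: yes, from the black knight on b6.
Legal moves: Kb8, Kb7, Ka7.
Count: 3.

3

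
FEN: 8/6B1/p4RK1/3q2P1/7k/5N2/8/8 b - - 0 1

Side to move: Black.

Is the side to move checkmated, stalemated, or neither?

neither

Black to move; black king on h4.
In check: yes, from the white knight on f3.
Legal moves for Black: Kg4, Kh3, Kg3, Qxf3.
Black is in check but has 4 legal moves → neither.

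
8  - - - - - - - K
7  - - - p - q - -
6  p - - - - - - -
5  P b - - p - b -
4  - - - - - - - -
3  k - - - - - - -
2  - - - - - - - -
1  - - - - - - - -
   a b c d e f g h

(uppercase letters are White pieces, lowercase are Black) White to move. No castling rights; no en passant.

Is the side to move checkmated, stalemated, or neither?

stalemate

White to move; white king on h8.
In check: no.
King squares — g7: attacked by Qf7; h7: attacked by Qf7; g8: attacked by Qf7.
Legal moves for White: none.
Not in check and no legal moves → stalemate.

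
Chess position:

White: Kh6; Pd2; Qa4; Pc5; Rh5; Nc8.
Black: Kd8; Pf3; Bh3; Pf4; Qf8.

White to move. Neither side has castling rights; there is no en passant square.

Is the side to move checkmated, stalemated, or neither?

neither

White to move; white king on h6.
In check: yes, from the black queen on f8.
Legal moves for White: Kh7, Kg6, Kg5.
White is in check but has 3 legal moves → neither.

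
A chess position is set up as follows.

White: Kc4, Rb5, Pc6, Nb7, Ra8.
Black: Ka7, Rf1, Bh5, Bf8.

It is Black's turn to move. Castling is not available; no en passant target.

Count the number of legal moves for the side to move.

1

Black to move; king on a7.
In check: yes, from the white rook on a8.
Legal moves: Kxa8.
Count: 1.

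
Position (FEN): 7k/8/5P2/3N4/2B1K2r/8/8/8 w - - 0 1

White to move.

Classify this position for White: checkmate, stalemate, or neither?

neither

White to move; white king on e4.
In check: yes, from the black rook on h4.
Legal moves for White: Kf5, Ke5, Kf3, Ke3, Kd3, Nf4.
White is in check but has 6 legal moves → neither.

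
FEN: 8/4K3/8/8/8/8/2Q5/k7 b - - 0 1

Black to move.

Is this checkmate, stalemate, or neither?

Black to move; black king on a1.
In check: no.
King squares — b1: attacked by Qc2; a2: attacked by Qc2; b2: attacked by Qc2.
Legal moves for Black: none.
Not in check and no legal moves → stalemate.

stalemate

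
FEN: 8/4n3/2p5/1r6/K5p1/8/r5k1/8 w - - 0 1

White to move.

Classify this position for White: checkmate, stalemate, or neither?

checkmate

White to move; white king on a4.
In check: yes, from the black rook on a2.
King squares — a3: attacked by Ra2; b3: attacked by Rb5; b4: attacked by Rb5; a5: attacked by Ra2; b5: attacked by Pc6.
Legal moves for White: none.
In check with no legal moves → checkmate.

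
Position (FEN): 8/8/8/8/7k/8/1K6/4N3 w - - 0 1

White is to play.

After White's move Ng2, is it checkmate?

After Ng2: black king on h4; in check: yes, from the white knight on g2.
Black has 5 legal replies: Kh5, Kg5, Kg4, Kh3, Kg3.
In check but a legal move exists → not checkmate.

no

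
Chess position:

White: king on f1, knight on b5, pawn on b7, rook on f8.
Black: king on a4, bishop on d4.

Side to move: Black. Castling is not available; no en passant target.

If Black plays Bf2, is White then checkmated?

no

After Bf2: white king on f1; in check: no.
White is not in check, so this cannot be checkmate.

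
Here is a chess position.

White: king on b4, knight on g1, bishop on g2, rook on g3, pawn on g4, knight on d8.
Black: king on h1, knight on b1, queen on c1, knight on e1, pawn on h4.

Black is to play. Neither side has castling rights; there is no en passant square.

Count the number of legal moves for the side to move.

Black to move; king on h1.
In check: yes, from the white bishop on g2.
Legal moves: Kh2, Kxg1, Nxg2.
Count: 3.

3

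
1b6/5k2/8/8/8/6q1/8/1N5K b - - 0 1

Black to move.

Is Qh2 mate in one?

After Qh2: white king on h1; in check: yes, from the black queen on h2.
King squares — g1: attacked by Qh2; g2: attacked by Qh2; h2: attacked by Bb8.
White has no legal moves → checkmate.

yes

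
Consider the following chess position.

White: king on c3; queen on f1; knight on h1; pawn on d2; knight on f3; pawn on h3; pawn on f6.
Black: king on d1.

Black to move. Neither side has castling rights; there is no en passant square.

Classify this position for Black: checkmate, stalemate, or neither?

Black to move; black king on d1.
In check: yes, from the white queen on f1.
King squares — c1: attacked by Qf1; e1: attacked by Qf1; c2: attacked by Kc3; d2: attacked by Kc3; e2: attacked by Qf1.
Legal moves for Black: none.
In check with no legal moves → checkmate.

checkmate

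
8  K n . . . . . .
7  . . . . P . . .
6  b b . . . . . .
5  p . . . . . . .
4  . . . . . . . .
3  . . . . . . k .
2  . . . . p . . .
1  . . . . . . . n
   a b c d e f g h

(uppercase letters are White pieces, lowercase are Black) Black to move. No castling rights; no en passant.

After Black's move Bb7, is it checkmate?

After Bb7: white king on a8; in check: yes, from the black bishop on b7.
White has 2 legal replies: Kxb8, Kxb7.
In check but a legal move exists → not checkmate.

no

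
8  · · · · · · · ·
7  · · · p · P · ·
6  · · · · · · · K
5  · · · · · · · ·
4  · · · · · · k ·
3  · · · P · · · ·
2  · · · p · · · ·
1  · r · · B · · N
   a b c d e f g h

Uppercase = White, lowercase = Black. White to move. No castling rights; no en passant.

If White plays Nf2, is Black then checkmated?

no

After Nf2: black king on g4; in check: yes, from the white knight on f2.
Black has 5 legal replies: Kf5, Kh4, Kf4, Kg3, Kf3.
In check but a legal move exists → not checkmate.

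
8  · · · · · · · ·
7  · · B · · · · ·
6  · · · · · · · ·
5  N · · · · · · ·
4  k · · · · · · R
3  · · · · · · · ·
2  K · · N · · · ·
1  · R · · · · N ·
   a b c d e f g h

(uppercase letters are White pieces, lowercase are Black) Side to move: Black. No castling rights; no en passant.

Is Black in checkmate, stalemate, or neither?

Black to move; black king on a4.
In check: yes, from the white rook on h4.
King squares — a3: attacked by Ka2; b3: attacked by Rb1; b4: attacked by Rb1; a5: attacked by Bc7; b5: attacked by Rb1.
Legal moves for Black: none.
In check with no legal moves → checkmate.

checkmate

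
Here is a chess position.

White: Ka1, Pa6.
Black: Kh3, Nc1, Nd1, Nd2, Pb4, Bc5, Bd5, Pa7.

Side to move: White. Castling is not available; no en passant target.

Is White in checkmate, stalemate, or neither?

White to move; white king on a1.
In check: no.
King squares — b1: attacked by Nd2; a2: attacked by Nc1; b2: attacked by Nd1.
Legal moves for White: none.
Not in check and no legal moves → stalemate.

stalemate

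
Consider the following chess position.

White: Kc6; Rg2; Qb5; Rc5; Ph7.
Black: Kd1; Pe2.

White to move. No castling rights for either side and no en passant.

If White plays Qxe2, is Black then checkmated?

yes

After Qxe2: black king on d1; in check: yes, from the white queen on e2.
King squares — c1: attacked by Rc5; e1: attacked by Qe2; c2: attacked by Qe2; d2: attacked by Qe2; e2: attacked by Rg2.
Black has no legal moves → checkmate.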